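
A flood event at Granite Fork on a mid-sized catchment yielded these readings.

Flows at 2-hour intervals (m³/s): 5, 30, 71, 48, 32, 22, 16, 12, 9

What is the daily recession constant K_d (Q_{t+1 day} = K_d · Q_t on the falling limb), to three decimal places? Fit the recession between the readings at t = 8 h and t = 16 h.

K_d ≈ 0.022

Between t = 8 h and t = 16 h the flow falls from 32 to 9 m³/s over 4×2 h = 8 h.
Per-interval ratio K = (9/32)^(1/4) = 0.7282; K_d = K^(24/2) = 0.022.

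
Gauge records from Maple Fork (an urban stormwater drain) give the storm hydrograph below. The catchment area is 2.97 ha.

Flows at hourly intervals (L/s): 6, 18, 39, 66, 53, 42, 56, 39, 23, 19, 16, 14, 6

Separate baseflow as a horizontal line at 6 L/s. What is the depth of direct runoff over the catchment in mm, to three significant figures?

d ≈ 38.7 mm

Direct runoff: 0.0, 12.0, 33.0, 60.0, 47.0, 36.0, 50.0, 33.0, 17.0, 13.0, 10.0, 8.0, 0.0 L/s; ΣQ_DR = 319.0 L/s.
V = ΣQ_DR · Δt = 319.0 × 3600 s = 1.148 × 10^6 L.
Over A = 2.97 ha, depth = V / A = 38.7 mm.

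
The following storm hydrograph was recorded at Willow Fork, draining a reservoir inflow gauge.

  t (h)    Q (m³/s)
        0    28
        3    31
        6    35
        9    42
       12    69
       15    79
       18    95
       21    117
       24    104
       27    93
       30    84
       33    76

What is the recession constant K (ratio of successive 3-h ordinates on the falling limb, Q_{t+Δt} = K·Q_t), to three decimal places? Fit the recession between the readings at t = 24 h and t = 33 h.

Using the recession-limb readings at t = 24 h and t = 33 h: Q falls from 104 to 76 m³/s over 3 intervals.
K = (Q₂/Q₁)^(1/3) = (76/104)^(1/3) = 0.901.

K ≈ 0.901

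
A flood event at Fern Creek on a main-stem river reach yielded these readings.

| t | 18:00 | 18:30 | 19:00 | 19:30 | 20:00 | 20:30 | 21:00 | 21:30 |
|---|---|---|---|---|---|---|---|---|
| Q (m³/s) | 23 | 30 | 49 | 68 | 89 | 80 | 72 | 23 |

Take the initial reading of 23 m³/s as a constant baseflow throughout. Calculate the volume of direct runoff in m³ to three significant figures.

V ≈ 4.50 × 10^5 m³

Direct-runoff ordinates (Q − Q_b): 0.0, 7.0, 26.0, 45.0, 66.0, 57.0, 49.0, 0.0 m³/s.
ΣQ_DR = 250.0 m³/s.
With Δt = 0.5 h = 1800 s, V = ΣQ_DR · Δt = 250.0 × 1800 = 4.50 × 10^5 m³.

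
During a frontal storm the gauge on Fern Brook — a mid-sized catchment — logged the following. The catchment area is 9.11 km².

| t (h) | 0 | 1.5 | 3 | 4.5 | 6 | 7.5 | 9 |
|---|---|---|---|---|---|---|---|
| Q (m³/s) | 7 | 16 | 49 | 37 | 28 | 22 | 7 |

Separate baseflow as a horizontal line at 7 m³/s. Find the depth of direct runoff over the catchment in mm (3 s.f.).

d ≈ 69.4 mm

Direct runoff: 0.0, 9.0, 42.0, 30.0, 21.0, 15.0, 0.0 m³/s; ΣQ_DR = 117.0 m³/s.
V = ΣQ_DR · Δt = 117.0 × 5400 s = 6.318 × 10^5 m³.
Over A = 9.11 km², depth = V / A = 69.4 mm.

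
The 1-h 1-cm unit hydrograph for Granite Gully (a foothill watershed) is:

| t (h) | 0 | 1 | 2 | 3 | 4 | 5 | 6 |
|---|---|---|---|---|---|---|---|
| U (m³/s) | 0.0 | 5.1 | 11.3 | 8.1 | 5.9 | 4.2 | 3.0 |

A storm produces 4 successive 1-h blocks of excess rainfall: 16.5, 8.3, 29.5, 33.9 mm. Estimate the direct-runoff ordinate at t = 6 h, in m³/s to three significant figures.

By discrete convolution, Q_j = Σ (P_i / 10 mm) · U_{j−i}.
At t = 6 h (j=6): Q = (16.5/10)·3.0 + (8.3/10)·4.2 + (29.5/10)·5.9 + (33.9/10)·8.1 = 53.3 m³/s.

Q ≈ 53.3 m³/s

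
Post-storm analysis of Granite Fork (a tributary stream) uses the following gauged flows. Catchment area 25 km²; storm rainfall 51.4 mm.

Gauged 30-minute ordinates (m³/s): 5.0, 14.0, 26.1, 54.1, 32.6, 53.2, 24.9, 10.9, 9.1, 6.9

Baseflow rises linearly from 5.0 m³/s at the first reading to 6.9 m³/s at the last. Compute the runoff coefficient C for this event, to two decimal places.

ΣQ_DR = 177.3 m³/s; V = ΣQ_DR·Δt = 3.191 × 10^5 m³.
Runoff depth d = V / A = 12.77 mm.
C = d / P = 12.77 / 51.4 = 0.25.

C ≈ 0.25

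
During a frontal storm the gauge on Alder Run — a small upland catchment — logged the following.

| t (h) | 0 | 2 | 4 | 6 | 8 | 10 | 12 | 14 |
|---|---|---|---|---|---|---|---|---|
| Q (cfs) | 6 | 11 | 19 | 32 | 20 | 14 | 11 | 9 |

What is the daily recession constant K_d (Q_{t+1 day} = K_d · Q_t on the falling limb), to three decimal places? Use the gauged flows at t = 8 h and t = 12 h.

K_d ≈ 0.028

Between t = 8 h and t = 12 h the flow falls from 20 to 11 cfs over 2×2 h = 4 h.
Per-interval ratio K = (11/20)^(1/2) = 0.7416; K_d = K^(24/2) = 0.028.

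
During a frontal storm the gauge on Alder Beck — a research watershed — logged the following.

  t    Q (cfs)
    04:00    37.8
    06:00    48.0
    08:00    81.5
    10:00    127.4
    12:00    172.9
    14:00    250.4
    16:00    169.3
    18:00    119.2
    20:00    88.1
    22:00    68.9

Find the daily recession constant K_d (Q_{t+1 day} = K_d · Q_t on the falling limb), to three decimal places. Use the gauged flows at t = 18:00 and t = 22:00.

Between t = 18:00 and t = 22:00 the flow falls from 119.2 to 68.9 cfs over 2×2 h = 4 h.
Per-interval ratio K = (68.9/119.2)^(1/2) = 0.7603; K_d = K^(24/2) = 0.037.

K_d ≈ 0.037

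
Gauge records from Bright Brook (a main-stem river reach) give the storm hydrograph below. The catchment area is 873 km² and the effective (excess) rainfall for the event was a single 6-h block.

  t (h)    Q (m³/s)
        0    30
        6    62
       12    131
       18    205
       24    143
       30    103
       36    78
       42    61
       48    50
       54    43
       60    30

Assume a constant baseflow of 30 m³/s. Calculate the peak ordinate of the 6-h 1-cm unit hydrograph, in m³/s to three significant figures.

Direct runoff: 0.0, 32.0, 101.0, 175.0, 113.0, 73.0, 48.0, 31.0, 20.0, 13.0, 0.0 m³/s; ΣQ_DR = 606.0 m³/s, peak = 175.0 m³/s.
Runoff depth d = ΣQ_DR·Δt / A = 606.0 × 21600 / (873 km²) = 14.99 mm.
The 1-cm UH is the DRH scaled by (10 mm)/d, so U_p = 175.0 × 10/14.99 = 117 m³/s.

U_p ≈ 117 m³/s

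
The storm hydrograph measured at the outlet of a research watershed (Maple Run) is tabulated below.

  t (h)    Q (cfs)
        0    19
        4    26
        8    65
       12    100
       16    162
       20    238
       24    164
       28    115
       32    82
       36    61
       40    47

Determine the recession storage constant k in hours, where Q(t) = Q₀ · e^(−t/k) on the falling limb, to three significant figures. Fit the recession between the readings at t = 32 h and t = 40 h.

On the falling limb, Q drops from 82 to 47 cfs between t = 32 h and t = 40 h (Δt = 8 h).
k = −Δt / ln(Q₂/Q₁) = −8 / ln(47/82) = 14.4 h.

k ≈ 14.4 h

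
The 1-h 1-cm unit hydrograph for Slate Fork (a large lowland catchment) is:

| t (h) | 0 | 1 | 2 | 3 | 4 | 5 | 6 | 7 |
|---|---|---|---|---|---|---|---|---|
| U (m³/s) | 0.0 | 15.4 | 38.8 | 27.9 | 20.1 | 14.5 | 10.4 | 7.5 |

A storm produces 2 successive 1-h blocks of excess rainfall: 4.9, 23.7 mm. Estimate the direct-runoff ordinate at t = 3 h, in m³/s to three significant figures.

Q ≈ 106 m³/s

By discrete convolution, Q_j = Σ (P_i / 10 mm) · U_{j−i}.
At t = 3 h (j=3): Q = (4.9/10)·27.9 + (23.7/10)·38.8 = 106 m³/s.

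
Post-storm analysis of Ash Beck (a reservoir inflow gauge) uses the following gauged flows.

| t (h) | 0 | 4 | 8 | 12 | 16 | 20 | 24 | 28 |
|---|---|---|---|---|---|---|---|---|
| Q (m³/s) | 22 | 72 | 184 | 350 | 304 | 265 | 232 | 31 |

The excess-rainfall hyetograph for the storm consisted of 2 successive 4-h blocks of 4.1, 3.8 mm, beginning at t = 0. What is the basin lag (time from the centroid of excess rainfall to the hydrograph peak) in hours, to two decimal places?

t_L ≈ 8.08 h

Centroid of excess rainfall: t_c = Σ P_i·t̄_i / ΣP_i = 3.9241 h (block centres at 2, 6 h).
Hydrograph peak occurs at t = 12 h, so basin lag t_L = 12 − 3.9241 = 8.08 h.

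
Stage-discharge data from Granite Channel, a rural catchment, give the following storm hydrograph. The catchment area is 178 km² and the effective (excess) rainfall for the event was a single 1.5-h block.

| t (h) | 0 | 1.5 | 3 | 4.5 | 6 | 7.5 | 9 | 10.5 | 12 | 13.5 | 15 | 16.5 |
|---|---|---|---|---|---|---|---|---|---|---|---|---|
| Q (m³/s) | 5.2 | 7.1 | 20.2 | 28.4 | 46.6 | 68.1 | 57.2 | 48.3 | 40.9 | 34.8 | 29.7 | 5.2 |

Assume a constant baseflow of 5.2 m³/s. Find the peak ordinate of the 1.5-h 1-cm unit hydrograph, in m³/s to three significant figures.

Direct runoff: 0.0, 1.9, 15.0, 23.2, 41.4, 62.9, 52.0, 43.1, 35.7, 29.6, 24.5, 0.0 m³/s; ΣQ_DR = 329.3 m³/s, peak = 62.9 m³/s.
Runoff depth d = ΣQ_DR·Δt / A = 329.3 × 5400 / (178 km²) = 9.990 mm.
The 1-cm UH is the DRH scaled by (10 mm)/d, so U_p = 62.9 × 10/9.990 = 63.0 m³/s.

U_p ≈ 63.0 m³/s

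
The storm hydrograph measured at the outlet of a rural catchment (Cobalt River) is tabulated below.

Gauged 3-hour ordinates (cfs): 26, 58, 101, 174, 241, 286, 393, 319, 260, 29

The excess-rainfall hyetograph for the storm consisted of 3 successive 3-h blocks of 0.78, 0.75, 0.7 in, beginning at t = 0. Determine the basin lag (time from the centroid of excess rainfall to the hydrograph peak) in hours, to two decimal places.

t_L ≈ 13.61 h

Centroid of excess rainfall: t_c = Σ P_i·t̄_i / ΣP_i = 4.3924 h (block centres at 1.5, 4.5, 7.5 h).
Hydrograph peak occurs at t = 18 h, so basin lag t_L = 18 − 4.3924 = 13.61 h.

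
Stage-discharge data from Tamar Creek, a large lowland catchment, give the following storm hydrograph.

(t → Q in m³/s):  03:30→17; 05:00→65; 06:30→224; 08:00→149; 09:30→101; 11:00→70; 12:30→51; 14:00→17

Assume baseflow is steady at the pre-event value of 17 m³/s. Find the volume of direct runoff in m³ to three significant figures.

V ≈ 3.01 × 10^6 m³

Direct-runoff ordinates (Q − Q_b): 0.0, 48.0, 207.0, 132.0, 84.0, 53.0, 34.0, 0.0 m³/s.
ΣQ_DR = 558.0 m³/s.
With Δt = 1.5 h = 5400 s, V = ΣQ_DR · Δt = 558.0 × 5400 = 3.01 × 10^6 m³.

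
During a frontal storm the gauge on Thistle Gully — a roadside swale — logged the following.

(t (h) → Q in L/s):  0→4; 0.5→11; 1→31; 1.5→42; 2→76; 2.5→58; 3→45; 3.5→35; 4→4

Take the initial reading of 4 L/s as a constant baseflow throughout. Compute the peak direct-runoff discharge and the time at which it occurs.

Q_p = 72.0 L/s at t = 2 h

Subtracting baseflow gives direct-runoff ordinates: 0.0, 7.0, 27.0, 38.0, 72.0, 54.0, 41.0, 31.0, 0.0 L/s.
The maximum is 72.0 L/s, occurring at the reading for t = 2 h.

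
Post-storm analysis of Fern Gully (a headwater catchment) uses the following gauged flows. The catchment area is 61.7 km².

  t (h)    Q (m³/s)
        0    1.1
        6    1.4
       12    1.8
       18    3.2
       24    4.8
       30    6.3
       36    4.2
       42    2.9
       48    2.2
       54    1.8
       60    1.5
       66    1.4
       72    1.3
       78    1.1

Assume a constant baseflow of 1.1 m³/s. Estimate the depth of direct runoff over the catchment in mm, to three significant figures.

Direct runoff: 0.0, 0.3, 0.7, 2.1, 3.7, 5.2, 3.1, 1.8, 1.1, 0.7, 0.4, 0.3, 0.2, 0.0 m³/s; ΣQ_DR = 19.60 m³/s.
V = ΣQ_DR · Δt = 19.60 × 21600 s = 4.234 × 10^5 m³.
Over A = 61.7 km², depth = V / A = 6.86 mm.

d ≈ 6.86 mm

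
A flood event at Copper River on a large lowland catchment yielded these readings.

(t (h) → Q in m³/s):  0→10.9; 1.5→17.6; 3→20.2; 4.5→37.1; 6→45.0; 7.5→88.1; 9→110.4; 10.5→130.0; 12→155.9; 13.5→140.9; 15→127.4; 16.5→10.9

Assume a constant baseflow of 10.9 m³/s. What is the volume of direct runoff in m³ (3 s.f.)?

Direct-runoff ordinates (Q − Q_b): 0.0, 6.7, 9.3, 26.2, 34.1, 77.2, 99.5, 119.1, 145.0, 130.0, 116.5, 0.0 m³/s.
ΣQ_DR = 763.6 m³/s.
With Δt = 1.5 h = 5400 s, V = ΣQ_DR · Δt = 763.6 × 5400 = 4.12 × 10^6 m³.

V ≈ 4.12 × 10^6 m³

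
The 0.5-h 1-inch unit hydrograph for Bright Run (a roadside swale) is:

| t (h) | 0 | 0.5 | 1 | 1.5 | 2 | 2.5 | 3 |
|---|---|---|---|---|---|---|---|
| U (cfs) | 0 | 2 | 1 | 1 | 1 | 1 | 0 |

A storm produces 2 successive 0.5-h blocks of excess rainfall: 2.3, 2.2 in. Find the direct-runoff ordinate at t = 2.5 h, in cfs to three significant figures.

Q ≈ 4.50 cfs

By discrete convolution, Q_j = Σ (P_i / 1 in) · U_{j−i}.
At t = 2.5 h (j=5): Q = (2.3/1)·1 + (2.2/1)·1 = 4.50 cfs.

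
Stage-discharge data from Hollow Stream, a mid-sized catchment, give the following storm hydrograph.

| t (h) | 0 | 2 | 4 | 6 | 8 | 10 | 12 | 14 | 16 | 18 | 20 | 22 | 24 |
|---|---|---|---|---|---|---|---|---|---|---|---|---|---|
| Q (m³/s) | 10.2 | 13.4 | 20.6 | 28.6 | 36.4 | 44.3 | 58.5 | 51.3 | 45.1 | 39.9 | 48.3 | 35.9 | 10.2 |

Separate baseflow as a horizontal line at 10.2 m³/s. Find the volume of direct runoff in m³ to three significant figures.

V ≈ 2.23 × 10^6 m³

Direct-runoff ordinates (Q − Q_b): 0.0, 3.2, 10.4, 18.4, 26.2, 34.1, 48.3, 41.1, 34.9, 29.7, 38.1, 25.7, 0.0 m³/s.
ΣQ_DR = 310.1 m³/s.
With Δt = 2 h = 7200 s, V = ΣQ_DR · Δt = 310.1 × 7200 = 2.23 × 10^6 m³.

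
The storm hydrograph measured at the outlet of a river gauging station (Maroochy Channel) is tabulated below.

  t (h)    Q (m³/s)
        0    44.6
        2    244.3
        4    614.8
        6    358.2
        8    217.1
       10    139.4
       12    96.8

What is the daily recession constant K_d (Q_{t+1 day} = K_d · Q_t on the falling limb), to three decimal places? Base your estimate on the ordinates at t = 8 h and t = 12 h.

Between t = 8 h and t = 12 h the flow falls from 217.1 to 96.8 m³/s over 2×2 h = 4 h.
Per-interval ratio K = (96.8/217.1)^(1/2) = 0.6677; K_d = K^(24/2) = 0.008.

K_d ≈ 0.008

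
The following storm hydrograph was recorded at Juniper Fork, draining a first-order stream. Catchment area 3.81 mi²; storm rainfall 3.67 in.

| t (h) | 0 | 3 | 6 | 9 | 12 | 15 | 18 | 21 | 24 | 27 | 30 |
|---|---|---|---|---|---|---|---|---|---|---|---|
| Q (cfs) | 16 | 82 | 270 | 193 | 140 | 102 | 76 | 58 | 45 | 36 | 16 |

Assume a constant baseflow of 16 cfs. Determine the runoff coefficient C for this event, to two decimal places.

C ≈ 0.29

ΣQ_DR = 858.0 cfs; V = ΣQ_DR·Δt = 9.266 × 10^6 ft³.
Runoff depth d = V / A = 1.047 in.
C = d / P = 1.047 / 3.67 = 0.29.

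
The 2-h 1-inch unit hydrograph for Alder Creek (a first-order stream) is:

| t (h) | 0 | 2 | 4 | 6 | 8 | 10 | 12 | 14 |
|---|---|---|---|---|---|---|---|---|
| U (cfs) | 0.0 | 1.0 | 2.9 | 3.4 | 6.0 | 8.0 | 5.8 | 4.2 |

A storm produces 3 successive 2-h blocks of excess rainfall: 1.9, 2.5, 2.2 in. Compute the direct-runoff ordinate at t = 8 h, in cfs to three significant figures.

By discrete convolution, Q_j = Σ (P_i / 1 in) · U_{j−i}.
At t = 8 h (j=4): Q = (1.9/1)·6.0 + (2.5/1)·3.4 + (2.2/1)·2.9 = 26.3 cfs.

Q ≈ 26.3 cfs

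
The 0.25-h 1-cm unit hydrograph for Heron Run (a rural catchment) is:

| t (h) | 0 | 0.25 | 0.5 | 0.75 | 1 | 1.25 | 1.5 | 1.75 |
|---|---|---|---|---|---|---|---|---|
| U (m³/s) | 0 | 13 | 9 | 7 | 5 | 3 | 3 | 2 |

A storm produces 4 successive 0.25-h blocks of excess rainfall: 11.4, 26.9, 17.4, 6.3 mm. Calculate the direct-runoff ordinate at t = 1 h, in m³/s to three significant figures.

Q ≈ 48.4 m³/s

By discrete convolution, Q_j = Σ (P_i / 10 mm) · U_{j−i}.
At t = 1 h (j=4): Q = (11.4/10)·5 + (26.9/10)·7 + (17.4/10)·9 + (6.3/10)·13 = 48.4 m³/s.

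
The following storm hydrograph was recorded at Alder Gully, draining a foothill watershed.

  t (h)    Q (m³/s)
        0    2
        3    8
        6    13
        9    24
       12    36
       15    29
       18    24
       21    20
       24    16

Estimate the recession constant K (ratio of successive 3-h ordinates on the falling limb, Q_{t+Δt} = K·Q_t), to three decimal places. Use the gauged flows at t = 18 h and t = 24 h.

Using the recession-limb readings at t = 18 h and t = 24 h: Q falls from 24 to 16 m³/s over 2 intervals.
K = (Q₂/Q₁)^(1/2) = (16/24)^(1/2) = 0.816.

K ≈ 0.816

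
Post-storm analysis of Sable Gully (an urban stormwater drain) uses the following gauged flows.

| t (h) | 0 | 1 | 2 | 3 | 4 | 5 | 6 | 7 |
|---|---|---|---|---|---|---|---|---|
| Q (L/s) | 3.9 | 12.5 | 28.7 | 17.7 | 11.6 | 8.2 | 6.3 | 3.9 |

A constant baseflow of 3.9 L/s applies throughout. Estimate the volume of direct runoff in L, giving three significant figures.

Direct-runoff ordinates (Q − Q_b): 0.0, 8.6, 24.8, 13.8, 7.7, 4.3, 2.4, 0.0 L/s.
ΣQ_DR = 61.60 L/s.
With Δt = 1 h = 3600 s, V = ΣQ_DR · Δt = 61.60 × 3600 = 2.22 × 10^5 L.

V ≈ 2.22 × 10^5 L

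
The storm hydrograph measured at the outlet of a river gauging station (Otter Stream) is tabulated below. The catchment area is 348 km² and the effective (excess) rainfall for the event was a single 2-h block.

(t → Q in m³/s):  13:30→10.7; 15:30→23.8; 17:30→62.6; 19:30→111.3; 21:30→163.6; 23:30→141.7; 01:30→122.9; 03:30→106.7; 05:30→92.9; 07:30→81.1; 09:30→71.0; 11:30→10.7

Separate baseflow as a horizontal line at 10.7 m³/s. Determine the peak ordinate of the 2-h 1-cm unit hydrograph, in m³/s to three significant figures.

Direct runoff: 0.0, 13.1, 51.9, 100.6, 152.9, 131.0, 112.2, 96.0, 82.2, 70.4, 60.3, 0.0 m³/s; ΣQ_DR = 870.6 m³/s, peak = 152.9 m³/s.
Runoff depth d = ΣQ_DR·Δt / A = 870.6 × 7200 / (348 km²) = 18.01 mm.
The 1-cm UH is the DRH scaled by (10 mm)/d, so U_p = 152.9 × 10/18.01 = 84.9 m³/s.

U_p ≈ 84.9 m³/s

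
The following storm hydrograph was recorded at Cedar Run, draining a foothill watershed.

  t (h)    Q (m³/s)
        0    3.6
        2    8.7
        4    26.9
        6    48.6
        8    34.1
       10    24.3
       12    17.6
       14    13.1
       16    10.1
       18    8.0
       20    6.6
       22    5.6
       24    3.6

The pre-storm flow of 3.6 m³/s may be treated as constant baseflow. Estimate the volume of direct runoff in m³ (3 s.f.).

Direct-runoff ordinates (Q − Q_b): 0.0, 5.1, 23.3, 45.0, 30.5, 20.7, 14.0, 9.5, 6.5, 4.4, 3.0, 2.0, 0.0 m³/s.
ΣQ_DR = 164.0 m³/s.
With Δt = 2 h = 7200 s, V = ΣQ_DR · Δt = 164.0 × 7200 = 1.18 × 10^6 m³.

V ≈ 1.18 × 10^6 m³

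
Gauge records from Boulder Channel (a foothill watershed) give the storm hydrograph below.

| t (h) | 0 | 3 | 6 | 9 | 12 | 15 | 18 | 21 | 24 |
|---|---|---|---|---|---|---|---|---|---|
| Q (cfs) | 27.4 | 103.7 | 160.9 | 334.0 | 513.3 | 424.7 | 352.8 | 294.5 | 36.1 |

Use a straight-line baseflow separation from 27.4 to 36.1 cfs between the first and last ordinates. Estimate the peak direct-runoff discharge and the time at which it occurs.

Subtracting baseflow gives direct-runoff ordinates: 0.00, 75.21, 131.32, 303.34, 481.55, 391.86, 318.88, 259.49, 0.00 cfs.
The maximum is 481.55 cfs, occurring at the reading for t = 12 h.

Q_p = 481.55 cfs at t = 12 h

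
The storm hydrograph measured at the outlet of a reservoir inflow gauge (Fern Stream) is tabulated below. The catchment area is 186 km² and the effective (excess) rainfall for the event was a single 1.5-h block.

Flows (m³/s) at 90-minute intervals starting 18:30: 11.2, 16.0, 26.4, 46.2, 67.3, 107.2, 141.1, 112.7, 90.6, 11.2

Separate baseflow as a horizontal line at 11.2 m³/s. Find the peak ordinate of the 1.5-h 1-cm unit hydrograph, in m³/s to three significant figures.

U_p ≈ 86.4 m³/s

Direct runoff: 0.0, 4.8, 15.2, 35.0, 56.1, 96.0, 129.9, 101.5, 79.4, 0.0 m³/s; ΣQ_DR = 517.9 m³/s, peak = 129.9 m³/s.
Runoff depth d = ΣQ_DR·Δt / A = 517.9 × 5400 / (186 km²) = 15.04 mm.
The 1-cm UH is the DRH scaled by (10 mm)/d, so U_p = 129.9 × 10/15.04 = 86.4 m³/s.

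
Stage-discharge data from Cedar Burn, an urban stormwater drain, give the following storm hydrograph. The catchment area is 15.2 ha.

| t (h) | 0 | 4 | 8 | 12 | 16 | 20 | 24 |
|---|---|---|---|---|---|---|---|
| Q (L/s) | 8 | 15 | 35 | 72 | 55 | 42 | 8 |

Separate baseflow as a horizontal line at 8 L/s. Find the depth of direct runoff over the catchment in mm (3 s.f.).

d ≈ 17.0 mm

Direct runoff: 0.0, 7.0, 27.0, 64.0, 47.0, 34.0, 0.0 L/s; ΣQ_DR = 179.0 L/s.
V = ΣQ_DR · Δt = 179.0 × 14400 s = 2.578 × 10^6 L.
Over A = 15.2 ha, depth = V / A = 17.0 mm.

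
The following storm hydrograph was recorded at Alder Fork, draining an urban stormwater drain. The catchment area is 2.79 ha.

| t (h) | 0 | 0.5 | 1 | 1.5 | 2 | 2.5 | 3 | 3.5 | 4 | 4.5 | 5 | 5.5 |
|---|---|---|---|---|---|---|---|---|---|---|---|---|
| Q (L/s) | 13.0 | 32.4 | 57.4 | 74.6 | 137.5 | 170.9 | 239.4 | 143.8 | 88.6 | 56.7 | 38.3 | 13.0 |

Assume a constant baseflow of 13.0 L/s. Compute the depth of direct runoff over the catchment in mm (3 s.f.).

Direct runoff: 0.0, 19.4, 44.4, 61.6, 124.5, 157.9, 226.4, 130.8, 75.6, 43.7, 25.3, 0.0 L/s; ΣQ_DR = 909.6 L/s.
V = ΣQ_DR · Δt = 909.6 × 1800 s = 1.637 × 10^6 L.
Over A = 2.79 ha, depth = V / A = 58.7 mm.

d ≈ 58.7 mm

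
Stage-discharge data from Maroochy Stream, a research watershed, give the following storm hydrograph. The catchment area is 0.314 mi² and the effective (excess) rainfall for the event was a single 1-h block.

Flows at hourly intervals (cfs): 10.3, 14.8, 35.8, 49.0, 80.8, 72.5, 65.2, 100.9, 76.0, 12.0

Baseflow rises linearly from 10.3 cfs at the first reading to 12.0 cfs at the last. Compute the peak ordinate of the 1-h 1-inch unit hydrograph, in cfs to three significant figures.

Direct runoff: 0.00, 4.31, 25.12, 38.13, 69.74, 61.26, 53.77, 89.28, 64.19, 0.00 cfs; ΣQ_DR = 405.8 cfs, peak = 89.28 cfs.
Runoff depth d = ΣQ_DR·Δt / A = 405.8 × 3600 / (0.314 mi²) = 2.003 in.
The 1-inch UH is the DRH scaled by (1 in)/d, so U_p = 89.28 × 1/2.003 = 44.6 cfs.

U_p ≈ 44.6 cfs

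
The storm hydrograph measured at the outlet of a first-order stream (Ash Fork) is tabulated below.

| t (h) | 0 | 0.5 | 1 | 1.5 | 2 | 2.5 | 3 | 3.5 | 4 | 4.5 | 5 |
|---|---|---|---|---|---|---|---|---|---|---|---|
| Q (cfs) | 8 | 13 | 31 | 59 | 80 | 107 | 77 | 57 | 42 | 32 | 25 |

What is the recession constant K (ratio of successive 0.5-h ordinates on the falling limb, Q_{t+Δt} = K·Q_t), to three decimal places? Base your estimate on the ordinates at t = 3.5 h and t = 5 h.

Using the recession-limb readings at t = 3.5 h and t = 5 h: Q falls from 57 to 25 cfs over 3 intervals.
K = (Q₂/Q₁)^(1/3) = (25/57)^(1/3) = 0.760.

K ≈ 0.760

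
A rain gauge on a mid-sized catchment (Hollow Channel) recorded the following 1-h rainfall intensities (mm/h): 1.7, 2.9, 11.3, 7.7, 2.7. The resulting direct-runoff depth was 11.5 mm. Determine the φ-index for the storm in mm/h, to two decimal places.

Only the 2 blocks with intensity above φ contribute runoff: 11.3, 7.7 mm/h.
Σ(I−φ)·Δt = d  ⇒  (11.3+7.7 − 2φ)·1 = 11.5
φ = (19.00 − 11.5/1) / 2 = 3.75 mm/h.

φ ≈ 3.75 mm/h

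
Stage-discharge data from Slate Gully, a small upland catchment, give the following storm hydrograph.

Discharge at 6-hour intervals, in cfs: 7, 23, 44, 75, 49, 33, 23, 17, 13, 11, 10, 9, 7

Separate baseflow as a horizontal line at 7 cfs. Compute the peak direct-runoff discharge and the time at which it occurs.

Q_p = 68.0 cfs at t = 18 h

Subtracting baseflow gives direct-runoff ordinates: 0.0, 16.0, 37.0, 68.0, 42.0, 26.0, 16.0, 10.0, 6.0, 4.0, 3.0, 2.0, 0.0 cfs.
The maximum is 68.0 cfs, occurring at the reading for t = 18 h.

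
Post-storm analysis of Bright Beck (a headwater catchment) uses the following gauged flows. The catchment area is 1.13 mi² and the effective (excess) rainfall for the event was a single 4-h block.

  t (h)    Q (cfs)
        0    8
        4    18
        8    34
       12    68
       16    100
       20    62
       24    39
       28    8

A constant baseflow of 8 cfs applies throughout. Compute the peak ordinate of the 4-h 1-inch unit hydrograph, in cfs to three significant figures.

Direct runoff: 0.0, 10.0, 26.0, 60.0, 92.0, 54.0, 31.0, 0.0 cfs; ΣQ_DR = 273.0 cfs, peak = 92.0 cfs.
Runoff depth d = ΣQ_DR·Δt / A = 273.0 × 14400 / (1.13 mi²) = 1.497 in.
The 1-inch UH is the DRH scaled by (1 in)/d, so U_p = 92.0 × 1/1.497 = 61.4 cfs.

U_p ≈ 61.4 cfs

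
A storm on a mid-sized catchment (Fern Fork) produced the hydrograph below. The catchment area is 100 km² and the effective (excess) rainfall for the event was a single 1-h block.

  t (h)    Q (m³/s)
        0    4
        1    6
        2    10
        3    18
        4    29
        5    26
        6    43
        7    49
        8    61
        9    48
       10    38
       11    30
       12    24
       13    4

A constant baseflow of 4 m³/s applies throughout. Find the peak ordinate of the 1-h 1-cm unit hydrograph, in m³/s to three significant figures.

U_p ≈ 47.4 m³/s

Direct runoff: 0.0, 2.0, 6.0, 14.0, 25.0, 22.0, 39.0, 45.0, 57.0, 44.0, 34.0, 26.0, 20.0, 0.0 m³/s; ΣQ_DR = 334.0 m³/s, peak = 57.0 m³/s.
Runoff depth d = ΣQ_DR·Δt / A = 334.0 × 3600 / (100 km²) = 12.02 mm.
The 1-cm UH is the DRH scaled by (10 mm)/d, so U_p = 57.0 × 10/12.02 = 47.4 m³/s.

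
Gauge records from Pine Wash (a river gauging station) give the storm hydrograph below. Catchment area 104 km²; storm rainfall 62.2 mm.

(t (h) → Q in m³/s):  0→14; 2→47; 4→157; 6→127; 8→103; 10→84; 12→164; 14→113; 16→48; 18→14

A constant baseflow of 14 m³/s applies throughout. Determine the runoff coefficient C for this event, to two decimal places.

C ≈ 0.81

ΣQ_DR = 731.0 m³/s; V = ΣQ_DR·Δt = 5.263 × 10^6 m³.
Runoff depth d = V / A = 50.61 mm.
C = d / P = 50.61 / 62.2 = 0.81.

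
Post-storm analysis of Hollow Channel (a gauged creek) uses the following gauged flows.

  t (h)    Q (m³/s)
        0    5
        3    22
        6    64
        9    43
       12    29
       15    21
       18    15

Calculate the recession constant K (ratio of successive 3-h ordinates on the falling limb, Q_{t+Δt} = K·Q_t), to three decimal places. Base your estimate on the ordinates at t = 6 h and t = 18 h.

Using the recession-limb readings at t = 6 h and t = 18 h: Q falls from 64 to 15 m³/s over 4 intervals.
K = (Q₂/Q₁)^(1/4) = (15/64)^(1/4) = 0.696.

K ≈ 0.696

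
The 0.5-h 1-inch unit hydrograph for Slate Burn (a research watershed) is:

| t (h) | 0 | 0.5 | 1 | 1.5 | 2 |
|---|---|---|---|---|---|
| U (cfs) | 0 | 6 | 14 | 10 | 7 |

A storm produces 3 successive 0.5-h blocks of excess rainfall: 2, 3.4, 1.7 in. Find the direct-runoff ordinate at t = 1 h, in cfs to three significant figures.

By discrete convolution, Q_j = Σ (P_i / 1 in) · U_{j−i}.
At t = 1 h (j=2): Q = (2/1)·14 + (3.4/1)·6 + (1.7/1)·0 = 48.4 cfs.

Q ≈ 48.4 cfs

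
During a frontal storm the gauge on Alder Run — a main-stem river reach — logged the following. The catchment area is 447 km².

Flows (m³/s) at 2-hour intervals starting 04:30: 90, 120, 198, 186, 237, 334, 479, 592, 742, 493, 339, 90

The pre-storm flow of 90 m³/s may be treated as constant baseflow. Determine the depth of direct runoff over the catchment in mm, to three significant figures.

Direct runoff: 0.0, 30.0, 108.0, 96.0, 147.0, 244.0, 389.0, 502.0, 652.0, 403.0, 249.0, 0.0 m³/s; ΣQ_DR = 2820 m³/s.
V = ΣQ_DR · Δt = 2820 × 7200 s = 2.030 × 10^7 m³.
Over A = 447 km², depth = V / A = 45.4 mm.

d ≈ 45.4 mm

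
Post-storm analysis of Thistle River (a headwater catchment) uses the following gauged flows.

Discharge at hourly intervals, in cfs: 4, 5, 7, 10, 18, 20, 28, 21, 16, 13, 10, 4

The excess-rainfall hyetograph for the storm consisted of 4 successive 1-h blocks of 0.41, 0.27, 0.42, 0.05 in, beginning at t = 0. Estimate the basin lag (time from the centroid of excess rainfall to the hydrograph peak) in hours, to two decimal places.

t_L ≈ 4.40 h

Centroid of excess rainfall: t_c = Σ P_i·t̄_i / ΣP_i = 1.5957 h (block centres at 0.5, 1.5, 2.5, 3.5 h).
Hydrograph peak occurs at t = 6 h, so basin lag t_L = 6 − 1.5957 = 4.40 h.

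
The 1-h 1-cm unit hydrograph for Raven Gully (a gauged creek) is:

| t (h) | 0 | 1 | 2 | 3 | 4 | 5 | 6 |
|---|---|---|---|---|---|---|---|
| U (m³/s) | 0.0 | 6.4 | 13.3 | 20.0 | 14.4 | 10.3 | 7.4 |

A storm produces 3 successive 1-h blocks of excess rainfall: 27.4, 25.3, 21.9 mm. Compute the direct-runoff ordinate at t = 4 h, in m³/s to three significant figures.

Q ≈ 119 m³/s

By discrete convolution, Q_j = Σ (P_i / 10 mm) · U_{j−i}.
At t = 4 h (j=4): Q = (27.4/10)·14.4 + (25.3/10)·20.0 + (21.9/10)·13.3 = 119 m³/s.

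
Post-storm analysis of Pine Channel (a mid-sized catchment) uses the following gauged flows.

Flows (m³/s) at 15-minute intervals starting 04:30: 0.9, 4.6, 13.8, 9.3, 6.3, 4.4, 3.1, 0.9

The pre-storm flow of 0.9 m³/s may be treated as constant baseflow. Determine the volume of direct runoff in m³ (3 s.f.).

Direct-runoff ordinates (Q − Q_b): 0.0, 3.7, 12.9, 8.4, 5.4, 3.5, 2.2, 0.0 m³/s.
ΣQ_DR = 36.10 m³/s.
With Δt = 0.25 h = 900 s, V = ΣQ_DR · Δt = 36.10 × 900 = 32500 m³.

V ≈ 32500 m³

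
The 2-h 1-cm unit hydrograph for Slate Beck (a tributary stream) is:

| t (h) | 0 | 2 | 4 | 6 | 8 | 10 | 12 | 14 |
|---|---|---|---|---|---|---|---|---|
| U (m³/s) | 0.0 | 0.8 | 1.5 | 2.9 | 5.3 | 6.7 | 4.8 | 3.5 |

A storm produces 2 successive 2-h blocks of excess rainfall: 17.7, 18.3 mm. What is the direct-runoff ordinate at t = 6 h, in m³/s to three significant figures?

By discrete convolution, Q_j = Σ (P_i / 10 mm) · U_{j−i}.
At t = 6 h (j=3): Q = (17.7/10)·2.9 + (18.3/10)·1.5 = 7.88 m³/s.

Q ≈ 7.88 m³/s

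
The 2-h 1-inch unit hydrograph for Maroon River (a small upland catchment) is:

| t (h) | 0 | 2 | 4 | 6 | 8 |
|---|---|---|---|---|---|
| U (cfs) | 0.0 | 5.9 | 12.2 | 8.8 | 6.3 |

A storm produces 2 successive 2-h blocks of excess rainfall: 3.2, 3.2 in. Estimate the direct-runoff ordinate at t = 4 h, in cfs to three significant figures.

Q ≈ 57.9 cfs

By discrete convolution, Q_j = Σ (P_i / 1 in) · U_{j−i}.
At t = 4 h (j=2): Q = (3.2/1)·12.2 + (3.2/1)·5.9 = 57.9 cfs.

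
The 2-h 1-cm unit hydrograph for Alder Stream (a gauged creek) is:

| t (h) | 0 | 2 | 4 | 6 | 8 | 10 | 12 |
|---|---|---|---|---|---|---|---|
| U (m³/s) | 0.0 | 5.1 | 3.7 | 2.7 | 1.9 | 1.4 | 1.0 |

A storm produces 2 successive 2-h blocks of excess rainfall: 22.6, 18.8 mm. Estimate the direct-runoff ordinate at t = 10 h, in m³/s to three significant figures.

By discrete convolution, Q_j = Σ (P_i / 10 mm) · U_{j−i}.
At t = 10 h (j=5): Q = (22.6/10)·1.4 + (18.8/10)·1.9 = 6.74 m³/s.

Q ≈ 6.74 m³/s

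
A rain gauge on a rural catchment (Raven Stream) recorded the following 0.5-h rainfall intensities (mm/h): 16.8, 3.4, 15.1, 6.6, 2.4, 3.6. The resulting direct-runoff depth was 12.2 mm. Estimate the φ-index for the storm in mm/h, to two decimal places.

φ ≈ 4.70 mm/h

Only the 3 blocks with intensity above φ contribute runoff: 16.8, 15.1, 6.6 mm/h.
Σ(I−φ)·Δt = d  ⇒  (16.8+15.1+6.6 − 3φ)·0.5 = 12.2
φ = (38.50 − 12.2/0.5) / 3 = 4.70 mm/h.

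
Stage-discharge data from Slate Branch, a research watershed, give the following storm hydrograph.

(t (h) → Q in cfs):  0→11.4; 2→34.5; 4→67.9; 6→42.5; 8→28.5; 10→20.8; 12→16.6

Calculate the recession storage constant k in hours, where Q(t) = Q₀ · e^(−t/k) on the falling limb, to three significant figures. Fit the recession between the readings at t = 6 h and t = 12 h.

k ≈ 6.38 h

On the falling limb, Q drops from 42.5 to 16.6 cfs between t = 6 h and t = 12 h (Δt = 6 h).
k = −Δt / ln(Q₂/Q₁) = −6 / ln(16.6/42.5) = 6.38 h.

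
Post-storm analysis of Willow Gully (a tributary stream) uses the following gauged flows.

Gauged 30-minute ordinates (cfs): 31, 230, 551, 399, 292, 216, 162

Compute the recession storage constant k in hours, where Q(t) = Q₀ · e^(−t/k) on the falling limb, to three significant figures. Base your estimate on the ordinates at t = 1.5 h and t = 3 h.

On the falling limb, Q drops from 399 to 162 cfs between t = 1.5 h and t = 3 h (Δt = 1.5 h).
k = −Δt / ln(Q₂/Q₁) = −1.5 / ln(162/399) = 1.66 h.

k ≈ 1.66 h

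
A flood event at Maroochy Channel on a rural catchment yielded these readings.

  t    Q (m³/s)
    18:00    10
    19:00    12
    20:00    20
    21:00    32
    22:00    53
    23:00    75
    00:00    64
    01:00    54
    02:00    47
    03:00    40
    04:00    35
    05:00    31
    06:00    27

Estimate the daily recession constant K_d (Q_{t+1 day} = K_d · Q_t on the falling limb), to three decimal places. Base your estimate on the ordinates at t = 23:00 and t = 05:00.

K_d ≈ 0.029

Between t = 23:00 and t = 05:00 the flow falls from 75 to 31 m³/s over 6×1 h = 6 h.
Per-interval ratio K = (31/75)^(1/6) = 0.8631; K_d = K^(24/1) = 0.029.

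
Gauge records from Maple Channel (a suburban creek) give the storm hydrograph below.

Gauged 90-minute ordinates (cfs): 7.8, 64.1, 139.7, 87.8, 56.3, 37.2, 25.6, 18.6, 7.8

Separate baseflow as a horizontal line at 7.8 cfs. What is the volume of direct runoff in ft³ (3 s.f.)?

Direct-runoff ordinates (Q − Q_b): 0.0, 56.3, 131.9, 80.0, 48.5, 29.4, 17.8, 10.8, 0.0 cfs.
ΣQ_DR = 374.7 cfs.
With Δt = 1.5 h = 5400 s, V = ΣQ_DR · Δt = 374.7 × 5400 = 2.02 × 10^6 ft³.

V ≈ 2.02 × 10^6 ft³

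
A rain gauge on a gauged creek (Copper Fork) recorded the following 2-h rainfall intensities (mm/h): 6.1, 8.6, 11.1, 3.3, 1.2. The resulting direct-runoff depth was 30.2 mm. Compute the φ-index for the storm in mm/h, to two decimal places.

φ ≈ 3.57 mm/h

Only the 3 blocks with intensity above φ contribute runoff: 6.1, 8.6, 11.1 mm/h.
Σ(I−φ)·Δt = d  ⇒  (6.1+8.6+11.1 − 3φ)·2 = 30.2
φ = (25.80 − 30.2/2) / 3 = 3.57 mm/h.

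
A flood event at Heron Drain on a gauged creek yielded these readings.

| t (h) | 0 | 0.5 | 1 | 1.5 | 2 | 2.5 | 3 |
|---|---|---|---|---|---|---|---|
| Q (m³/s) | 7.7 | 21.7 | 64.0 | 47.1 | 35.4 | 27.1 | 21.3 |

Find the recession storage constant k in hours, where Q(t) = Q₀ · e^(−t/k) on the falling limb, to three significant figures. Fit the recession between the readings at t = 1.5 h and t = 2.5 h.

k ≈ 1.81 h

On the falling limb, Q drops from 47.1 to 27.1 m³/s between t = 1.5 h and t = 2.5 h (Δt = 1 h).
k = −Δt / ln(Q₂/Q₁) = −1 / ln(27.1/47.1) = 1.81 h.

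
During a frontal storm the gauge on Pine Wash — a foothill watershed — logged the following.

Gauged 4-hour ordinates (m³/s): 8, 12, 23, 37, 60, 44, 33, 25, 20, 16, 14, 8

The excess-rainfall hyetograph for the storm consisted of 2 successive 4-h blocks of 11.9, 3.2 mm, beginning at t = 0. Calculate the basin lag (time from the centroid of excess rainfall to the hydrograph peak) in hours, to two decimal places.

Centroid of excess rainfall: t_c = Σ P_i·t̄_i / ΣP_i = 2.8477 h (block centres at 2, 6 h).
Hydrograph peak occurs at t = 16 h, so basin lag t_L = 16 − 2.8477 = 13.15 h.

t_L ≈ 13.15 h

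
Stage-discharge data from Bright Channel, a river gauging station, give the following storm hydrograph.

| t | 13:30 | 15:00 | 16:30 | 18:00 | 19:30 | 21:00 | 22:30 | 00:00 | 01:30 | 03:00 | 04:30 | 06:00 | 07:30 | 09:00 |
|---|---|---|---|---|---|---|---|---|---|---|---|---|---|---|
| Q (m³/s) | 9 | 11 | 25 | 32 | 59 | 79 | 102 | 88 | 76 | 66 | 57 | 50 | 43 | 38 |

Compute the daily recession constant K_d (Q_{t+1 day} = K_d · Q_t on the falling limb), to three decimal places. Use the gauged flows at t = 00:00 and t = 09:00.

Between t = 00:00 and t = 09:00 the flow falls from 88 to 38 m³/s over 6×1.5 h = 9 h.
Per-interval ratio K = (38/88)^(1/6) = 0.8694; K_d = K^(24/1.5) = 0.107.

K_d ≈ 0.107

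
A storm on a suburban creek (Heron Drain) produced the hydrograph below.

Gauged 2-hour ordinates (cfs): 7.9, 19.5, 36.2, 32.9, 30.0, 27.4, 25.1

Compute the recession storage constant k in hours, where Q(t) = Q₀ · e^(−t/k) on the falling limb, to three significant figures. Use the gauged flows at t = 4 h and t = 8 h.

On the falling limb, Q drops from 36.2 to 30.0 cfs between t = 4 h and t = 8 h (Δt = 4 h).
k = −Δt / ln(Q₂/Q₁) = −4 / ln(30.0/36.2) = 21.3 h.

k ≈ 21.3 h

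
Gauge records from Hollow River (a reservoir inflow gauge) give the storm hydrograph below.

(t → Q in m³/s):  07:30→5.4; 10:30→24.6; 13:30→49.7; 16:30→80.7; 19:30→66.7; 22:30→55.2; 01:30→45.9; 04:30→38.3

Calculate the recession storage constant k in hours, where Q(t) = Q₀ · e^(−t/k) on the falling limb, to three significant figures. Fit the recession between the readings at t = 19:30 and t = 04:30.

On the falling limb, Q drops from 66.7 to 38.3 m³/s between t = 19:30 and t = 04:30 (Δt = 9 h).
k = −Δt / ln(Q₂/Q₁) = −9 / ln(38.3/66.7) = 16.2 h.

k ≈ 16.2 h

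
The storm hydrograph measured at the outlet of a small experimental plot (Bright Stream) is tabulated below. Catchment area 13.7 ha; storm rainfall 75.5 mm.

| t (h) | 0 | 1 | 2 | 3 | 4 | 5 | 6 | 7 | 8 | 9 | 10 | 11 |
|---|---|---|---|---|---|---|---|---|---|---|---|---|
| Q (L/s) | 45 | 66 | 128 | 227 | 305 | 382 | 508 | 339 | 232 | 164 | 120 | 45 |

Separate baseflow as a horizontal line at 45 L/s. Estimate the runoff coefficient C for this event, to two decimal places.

C ≈ 0.70

ΣQ_DR = 2021 L/s; V = ΣQ_DR·Δt = 7.276 × 10^6 L.
Runoff depth d = V / A = 53.11 mm.
C = d / P = 53.11 / 75.5 = 0.70.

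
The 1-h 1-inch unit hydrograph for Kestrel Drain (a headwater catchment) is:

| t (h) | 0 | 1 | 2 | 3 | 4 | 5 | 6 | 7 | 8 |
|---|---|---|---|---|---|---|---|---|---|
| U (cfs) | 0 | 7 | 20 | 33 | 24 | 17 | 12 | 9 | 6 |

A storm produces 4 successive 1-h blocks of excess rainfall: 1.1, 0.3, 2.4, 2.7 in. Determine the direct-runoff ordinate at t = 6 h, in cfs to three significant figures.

Q ≈ 165 cfs

By discrete convolution, Q_j = Σ (P_i / 1 in) · U_{j−i}.
At t = 6 h (j=6): Q = (1.1/1)·12 + (0.3/1)·17 + (2.4/1)·24 + (2.7/1)·33 = 165 cfs.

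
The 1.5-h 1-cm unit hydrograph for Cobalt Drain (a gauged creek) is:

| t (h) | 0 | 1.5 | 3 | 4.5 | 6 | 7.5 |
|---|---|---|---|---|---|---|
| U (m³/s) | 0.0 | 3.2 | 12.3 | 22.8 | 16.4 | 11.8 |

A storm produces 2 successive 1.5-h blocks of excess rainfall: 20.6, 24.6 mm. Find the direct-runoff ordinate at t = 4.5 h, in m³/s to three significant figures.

By discrete convolution, Q_j = Σ (P_i / 10 mm) · U_{j−i}.
At t = 4.5 h (j=3): Q = (20.6/10)·22.8 + (24.6/10)·12.3 = 77.2 m³/s.

Q ≈ 77.2 m³/s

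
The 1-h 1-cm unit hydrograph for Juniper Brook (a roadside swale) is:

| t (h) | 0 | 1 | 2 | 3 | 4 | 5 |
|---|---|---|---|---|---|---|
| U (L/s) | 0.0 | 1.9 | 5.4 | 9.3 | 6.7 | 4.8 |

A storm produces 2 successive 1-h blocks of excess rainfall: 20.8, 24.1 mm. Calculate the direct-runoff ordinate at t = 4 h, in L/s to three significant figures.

By discrete convolution, Q_j = Σ (P_i / 10 mm) · U_{j−i}.
At t = 4 h (j=4): Q = (20.8/10)·6.7 + (24.1/10)·9.3 = 36.3 L/s.

Q ≈ 36.3 L/s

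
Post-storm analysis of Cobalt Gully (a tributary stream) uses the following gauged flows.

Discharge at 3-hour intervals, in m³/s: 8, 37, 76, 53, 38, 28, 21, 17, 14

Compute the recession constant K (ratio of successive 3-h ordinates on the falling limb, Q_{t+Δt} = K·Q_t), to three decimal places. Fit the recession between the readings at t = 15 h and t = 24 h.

K ≈ 0.794

Using the recession-limb readings at t = 15 h and t = 24 h: Q falls from 28 to 14 m³/s over 3 intervals.
K = (Q₂/Q₁)^(1/3) = (14/28)^(1/3) = 0.794.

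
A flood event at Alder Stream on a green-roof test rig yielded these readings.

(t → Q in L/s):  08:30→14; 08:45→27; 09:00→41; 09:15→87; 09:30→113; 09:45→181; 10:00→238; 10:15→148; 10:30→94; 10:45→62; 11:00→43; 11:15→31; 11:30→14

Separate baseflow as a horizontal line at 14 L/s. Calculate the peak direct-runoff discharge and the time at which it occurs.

Q_p = 224.0 L/s at t = 10:00

Subtracting baseflow gives direct-runoff ordinates: 0.0, 13.0, 27.0, 73.0, 99.0, 167.0, 224.0, 134.0, 80.0, 48.0, 29.0, 17.0, 0.0 L/s.
The maximum is 224.0 L/s, occurring at the reading for t = 10:00.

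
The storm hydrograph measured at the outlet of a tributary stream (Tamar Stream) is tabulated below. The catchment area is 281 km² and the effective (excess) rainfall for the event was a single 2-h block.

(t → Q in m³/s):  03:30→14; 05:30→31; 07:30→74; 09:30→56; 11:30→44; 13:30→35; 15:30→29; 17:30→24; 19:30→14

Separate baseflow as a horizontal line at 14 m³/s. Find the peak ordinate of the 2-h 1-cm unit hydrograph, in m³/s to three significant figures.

U_p ≈ 120 m³/s

Direct runoff: 0.0, 17.0, 60.0, 42.0, 30.0, 21.0, 15.0, 10.0, 0.0 m³/s; ΣQ_DR = 195.0 m³/s, peak = 60.0 m³/s.
Runoff depth d = ΣQ_DR·Δt / A = 195.0 × 7200 / (281 km²) = 4.996 mm.
The 1-cm UH is the DRH scaled by (10 mm)/d, so U_p = 60.0 × 10/4.996 = 120 m³/s.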